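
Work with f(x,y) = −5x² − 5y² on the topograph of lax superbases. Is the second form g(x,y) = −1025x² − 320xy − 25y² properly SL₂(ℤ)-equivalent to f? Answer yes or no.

D₁ = -100, D₂ = -100
f is negative-definite; reduce −f:
−f: reduced (well bottom): (5,0,5) with a≤c, −a<b≤a
flip sign back: reduced form of f is (-5,0,-5)
g is negative-definite; reduce −g:
−g: flip: (1025,320,25)→(25,-320,1025)
−g: translate: b→-20 (≡-320 mod 50), so (25,-320,1025)→(25,-20,5)
−g: flip: (25,-20,5)→(5,20,25)
−g: translate: b→0 (≡20 mod 10), so (5,20,25)→(5,0,5)
−g: reduced (well bottom): (5,0,5) with a≤c, −a<b≤a
flip sign back: reduced form of g is (-5,0,-5)
reduced forms (-5, 0, -5) vs (-5, 0, -5) ⇒ equivalent

yes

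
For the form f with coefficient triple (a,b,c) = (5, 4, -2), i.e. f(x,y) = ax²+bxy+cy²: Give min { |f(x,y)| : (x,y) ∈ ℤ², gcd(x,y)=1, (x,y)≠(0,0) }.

river: ρ → (-2,4,5)
river: ρ → (5,6,-1)
river: ρ → (-1,6,5)
river: ρ → (5,4,-2)
closes: descent 0, river 4
min |a| on river = 1

1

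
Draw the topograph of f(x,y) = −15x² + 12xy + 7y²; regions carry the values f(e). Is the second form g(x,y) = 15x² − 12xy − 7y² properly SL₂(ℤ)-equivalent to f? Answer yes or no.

D₁ = 564, D₂ = 564
river cycle of f (length 6): (7, 16, -11), (-11, 6, 12), (12, 18, -5), (-5, 22, 4), (4, 18, -15), (-15, 12, 7)
river cycle of g (length 6): (-7, 12, 15), (15, 18, -4), (-4, 22, 5), (5, 18, -12), (-12, 6, 11), (11, 16, -7)
cycles differ ⇒ inequivalent

no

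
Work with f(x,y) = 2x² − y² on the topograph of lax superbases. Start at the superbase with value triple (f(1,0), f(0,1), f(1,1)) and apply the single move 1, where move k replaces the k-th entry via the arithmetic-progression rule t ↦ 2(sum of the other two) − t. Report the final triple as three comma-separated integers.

start (2,-1,1) = (f(1,0),f(0,1),f(1,1))
replace slot 1: 2·((-1)+1) − 2 = -2 → (-2,-1,1)

-2,-1,1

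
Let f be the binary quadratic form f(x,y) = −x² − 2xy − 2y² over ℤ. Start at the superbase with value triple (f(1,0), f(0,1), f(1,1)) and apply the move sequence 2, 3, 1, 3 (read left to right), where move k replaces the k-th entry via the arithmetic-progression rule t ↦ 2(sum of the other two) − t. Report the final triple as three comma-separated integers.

start (-1,-2,-5) = (f(1,0),f(0,1),f(1,1))
replace slot 2: 2·((-1)+(-5)) − (-2) = -10 → (-1,-10,-5)
replace slot 3: 2·((-1)+(-10)) − (-5) = -17 → (-1,-10,-17)
replace slot 1: 2·((-10)+(-17)) − (-1) = -53 → (-53,-10,-17)
replace slot 3: 2·((-53)+(-10)) − (-17) = -109 → (-53,-10,-109)

-53,-10,-109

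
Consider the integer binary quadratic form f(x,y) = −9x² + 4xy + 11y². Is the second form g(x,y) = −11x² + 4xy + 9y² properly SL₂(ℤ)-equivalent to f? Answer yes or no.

D₁ = 412, D₂ = 412
river cycle of f (length 12): (11, 18, -2), (-2, 18, 11), (11, 4, -9), (-9, 14, 6), (6, 10, -13), (-13, 16, 3), (3, 20, -1), (-1, 20, 3), (3, 16, -13), (-13, 10, 6), … (2 more)
river cycle of g (length 12): (9, 14, -6), (-6, 10, 13), (13, 16, -3), (-3, 20, 1), (1, 20, -3), (-3, 16, 13), (13, 10, -6), (-6, 14, 9), (9, 4, -11), (-11, 18, 2), … (2 more)
cycles differ ⇒ inequivalent

no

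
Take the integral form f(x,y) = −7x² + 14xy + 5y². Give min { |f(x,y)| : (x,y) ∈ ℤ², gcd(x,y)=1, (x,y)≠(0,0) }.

river: ρ → (5,16,-4)
river: ρ → (-4,16,5)
river: ρ → (5,14,-7)
river: ρ → (-7,14,5)
closes: descent 0, river 4
min |a| on river = 4

4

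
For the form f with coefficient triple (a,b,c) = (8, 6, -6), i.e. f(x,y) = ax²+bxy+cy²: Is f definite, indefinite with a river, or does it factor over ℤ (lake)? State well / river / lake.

D = b²−4ac = 6² − 4·8·(-6) = 228
D > 0 non-square ⇒ indefinite ⇒ periodic river

river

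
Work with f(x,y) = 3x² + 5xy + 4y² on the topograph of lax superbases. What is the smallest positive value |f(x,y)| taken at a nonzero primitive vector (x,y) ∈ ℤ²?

translate: b→-1 (≡5 mod 6), so (3,5,4)→(3,-1,2)
flip: (3,-1,2)→(2,1,3)
reduced (well bottom): (2,1,3) with a≤c, −a<b≤a
well minimum = a = 2

2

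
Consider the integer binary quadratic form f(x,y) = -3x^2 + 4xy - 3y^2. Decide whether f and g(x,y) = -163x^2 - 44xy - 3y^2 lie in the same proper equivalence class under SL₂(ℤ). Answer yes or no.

D₁ = -20, D₂ = -20
f is negative-definite; reduce −f:
−f: translate: b→2 (≡-4 mod 6), so (3,-4,3)→(3,2,2)
−f: flip: (3,2,2)→(2,-2,3)
−f: translate: b→2 (≡-2 mod 4), so (2,-2,3)→(2,2,3)
−f: reduced (well bottom): (2,2,3) with a≤c, −a<b≤a
flip sign back: reduced form of f is (-2,-2,-3)
g is negative-definite; reduce −g:
−g: flip: (163,44,3)→(3,-44,163)
−g: translate: b→-2 (≡-44 mod 6), so (3,-44,163)→(3,-2,2)
−g: flip: (3,-2,2)→(2,2,3)
−g: reduced (well bottom): (2,2,3) with a≤c, −a<b≤a
flip sign back: reduced form of g is (-2,-2,-3)
reduced forms (-2, -2, -3) vs (-2, -2, -3) ⇒ equivalent

yes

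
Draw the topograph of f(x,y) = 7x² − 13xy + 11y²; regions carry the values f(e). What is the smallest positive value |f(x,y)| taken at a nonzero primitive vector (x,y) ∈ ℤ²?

translate: b→1 (≡-13 mod 14), so (7,-13,11)→(7,1,5)
flip: (7,1,5)→(5,-1,7)
reduced (well bottom): (5,-1,7) with a≤c, −a<b≤a
well minimum = a = 5

5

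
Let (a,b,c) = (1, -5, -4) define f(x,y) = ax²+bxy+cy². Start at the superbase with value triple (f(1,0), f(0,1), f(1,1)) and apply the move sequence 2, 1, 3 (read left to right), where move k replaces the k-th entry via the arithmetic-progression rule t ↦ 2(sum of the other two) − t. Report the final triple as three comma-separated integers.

start (1,-4,-8) = (f(1,0),f(0,1),f(1,1))
replace slot 2: 2·(1+(-8)) − (-4) = -10 → (1,-10,-8)
replace slot 1: 2·((-10)+(-8)) − 1 = -37 → (-37,-10,-8)
replace slot 3: 2·((-37)+(-10)) − (-8) = -86 → (-37,-10,-86)

-37,-10,-86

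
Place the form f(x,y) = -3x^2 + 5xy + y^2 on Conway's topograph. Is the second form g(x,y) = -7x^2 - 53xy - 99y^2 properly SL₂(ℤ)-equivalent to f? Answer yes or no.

D₁ = 37, D₂ = 37
river cycle of f (length 6): (1, 5, -3), (-3, 1, 3), (3, 5, -1), (-1, 5, 3), (3, 1, -3), (-3, 5, 1)
river cycle of g (length 6): (1, 5, -3), (-3, 1, 3), (3, 5, -1), (-1, 5, 3), (3, 1, -3), (-3, 5, 1)
cycles coincide ⇒ equivalent

yes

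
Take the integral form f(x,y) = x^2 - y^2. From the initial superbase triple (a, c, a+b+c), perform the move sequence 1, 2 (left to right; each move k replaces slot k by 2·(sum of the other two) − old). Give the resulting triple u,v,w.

start (1,-1,0) = (f(1,0),f(0,1),f(1,1))
replace slot 1: 2·((-1)+0) − 1 = -3 → (-3,-1,0)
replace slot 2: 2·((-3)+0) − (-1) = -5 → (-3,-5,0)

-3,-5,0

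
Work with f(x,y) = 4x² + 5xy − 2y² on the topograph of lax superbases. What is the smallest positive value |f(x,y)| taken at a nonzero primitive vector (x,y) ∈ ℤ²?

river: ρ → (-2,7,1)
river: ρ → (1,7,-2)
river: ρ → (-2,5,4)
river: ρ → (4,3,-3)
river: ρ → (-3,3,4)
river: ρ → (4,5,-2)
closes: descent 0, river 6
min |a| on river = 1

1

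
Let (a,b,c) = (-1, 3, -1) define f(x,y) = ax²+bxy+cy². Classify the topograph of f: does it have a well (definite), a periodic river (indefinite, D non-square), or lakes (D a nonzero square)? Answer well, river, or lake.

D = b²−4ac = 3² − 4·(-1)·(-1) = 5
D > 0 non-square ⇒ indefinite ⇒ periodic river

river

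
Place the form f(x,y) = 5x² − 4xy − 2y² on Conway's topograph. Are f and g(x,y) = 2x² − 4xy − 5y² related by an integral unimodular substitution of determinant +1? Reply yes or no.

D₁ = 56, D₂ = 56
river cycle of f (length 4): (-2, 4, 5), (5, 6, -1), (-1, 6, 5), (5, 4, -2)
river cycle of g (length 4): (-5, 4, 2), (2, 4, -5), (-5, 6, 1), (1, 6, -5)
cycles differ ⇒ inequivalent

no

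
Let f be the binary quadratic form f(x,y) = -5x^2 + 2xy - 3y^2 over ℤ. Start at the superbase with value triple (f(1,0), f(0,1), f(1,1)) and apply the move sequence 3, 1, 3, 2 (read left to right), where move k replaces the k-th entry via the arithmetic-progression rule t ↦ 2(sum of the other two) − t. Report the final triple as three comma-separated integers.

start (-5,-3,-6) = (f(1,0),f(0,1),f(1,1))
replace slot 3: 2·((-5)+(-3)) − (-6) = -10 → (-5,-3,-10)
replace slot 1: 2·((-3)+(-10)) − (-5) = -21 → (-21,-3,-10)
replace slot 3: 2·((-21)+(-3)) − (-10) = -38 → (-21,-3,-38)
replace slot 2: 2·((-21)+(-38)) − (-3) = -115 → (-21,-115,-38)

-21,-115,-38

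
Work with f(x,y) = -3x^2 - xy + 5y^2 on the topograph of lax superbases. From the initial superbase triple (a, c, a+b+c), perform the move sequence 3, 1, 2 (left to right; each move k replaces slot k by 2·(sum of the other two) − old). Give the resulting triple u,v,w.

start (-3,5,1) = (f(1,0),f(0,1),f(1,1))
replace slot 3: 2·((-3)+5) − 1 = 3 → (-3,5,3)
replace slot 1: 2·(5+3) − (-3) = 19 → (19,5,3)
replace slot 2: 2·(19+3) − 5 = 39 → (19,39,3)

19,39,3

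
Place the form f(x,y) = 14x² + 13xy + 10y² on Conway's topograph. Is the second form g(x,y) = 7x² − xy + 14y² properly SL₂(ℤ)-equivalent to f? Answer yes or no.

D₁ = -391, D₂ = -391
f: flip: (14,13,10)→(10,-13,14)
f: translate: b→7 (≡-13 mod 20), so (10,-13,14)→(10,7,11)
f: reduced (well bottom): (10,7,11) with a≤c, −a<b≤a
g: reduced (well bottom): (7,-1,14) with a≤c, −a<b≤a
reduced forms (10, 7, 11) vs (7, -1, 14) ⇒ inequivalent

no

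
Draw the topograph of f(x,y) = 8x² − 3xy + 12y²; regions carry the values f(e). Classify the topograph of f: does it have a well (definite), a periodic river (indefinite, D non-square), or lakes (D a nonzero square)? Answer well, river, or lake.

D = b²−4ac = (-3)² − 4·8·12 = -375
D < 0 ⇒ definite ⇒ every region one sign ⇒ single well

well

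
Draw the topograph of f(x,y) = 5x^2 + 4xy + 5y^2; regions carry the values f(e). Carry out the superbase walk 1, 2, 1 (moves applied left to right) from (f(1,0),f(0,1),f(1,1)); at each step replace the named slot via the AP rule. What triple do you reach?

start (5,5,14) = (f(1,0),f(0,1),f(1,1))
replace slot 1: 2·(5+14) − 5 = 33 → (33,5,14)
replace slot 2: 2·(33+14) − 5 = 89 → (33,89,14)
replace slot 1: 2·(89+14) − 33 = 173 → (173,89,14)

173,89,14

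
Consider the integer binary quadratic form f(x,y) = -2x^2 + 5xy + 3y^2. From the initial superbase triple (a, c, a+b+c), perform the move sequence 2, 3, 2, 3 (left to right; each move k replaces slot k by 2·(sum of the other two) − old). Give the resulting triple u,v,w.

start (-2,3,6) = (f(1,0),f(0,1),f(1,1))
replace slot 2: 2·((-2)+6) − 3 = 5 → (-2,5,6)
replace slot 3: 2·((-2)+5) − 6 = 0 → (-2,5,0)
replace slot 2: 2·((-2)+0) − 5 = -9 → (-2,-9,0)
replace slot 3: 2·((-2)+(-9)) − 0 = -22 → (-2,-9,-22)

-2,-9,-22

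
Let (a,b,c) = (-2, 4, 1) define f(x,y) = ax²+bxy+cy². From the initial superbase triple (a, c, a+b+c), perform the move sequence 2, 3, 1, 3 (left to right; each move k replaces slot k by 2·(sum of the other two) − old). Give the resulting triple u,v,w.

start (-2,1,3) = (f(1,0),f(0,1),f(1,1))
replace slot 2: 2·((-2)+3) − 1 = 1 → (-2,1,3)
replace slot 3: 2·((-2)+1) − 3 = -5 → (-2,1,-5)
replace slot 1: 2·(1+(-5)) − (-2) = -6 → (-6,1,-5)
replace slot 3: 2·((-6)+1) − (-5) = -5 → (-6,1,-5)

-6,1,-5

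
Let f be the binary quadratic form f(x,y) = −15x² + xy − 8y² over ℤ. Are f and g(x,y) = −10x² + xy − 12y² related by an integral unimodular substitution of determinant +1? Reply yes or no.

D₁ = -479, D₂ = -479
f is negative-definite; reduce −f:
−f: flip: (15,-1,8)→(8,1,15)
−f: reduced (well bottom): (8,1,15) with a≤c, −a<b≤a
flip sign back: reduced form of f is (-8,-1,-15)
g is negative-definite; reduce −g:
−g: reduced (well bottom): (10,-1,12) with a≤c, −a<b≤a
flip sign back: reduced form of g is (-10,1,-12)
reduced forms (-8, -1, -15) vs (-10, 1, -12) ⇒ inequivalent

no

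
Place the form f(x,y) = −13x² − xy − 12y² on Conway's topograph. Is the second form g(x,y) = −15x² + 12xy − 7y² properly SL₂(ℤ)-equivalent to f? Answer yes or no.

D₁ = -623, D₂ = -276
discriminants differ ⇒ not SL₂(ℤ)-equivalent

no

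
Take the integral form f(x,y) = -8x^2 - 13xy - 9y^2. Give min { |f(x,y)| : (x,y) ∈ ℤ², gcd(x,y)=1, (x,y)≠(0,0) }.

translate: b→-3 (≡13 mod 16), so (8,13,9)→(8,-3,4)
flip: (8,-3,4)→(4,3,8)
reduced (well bottom): (4,3,8) with a≤c, −a<b≤a
well minimum |f| = |-4| = 4 (negative-definite)

4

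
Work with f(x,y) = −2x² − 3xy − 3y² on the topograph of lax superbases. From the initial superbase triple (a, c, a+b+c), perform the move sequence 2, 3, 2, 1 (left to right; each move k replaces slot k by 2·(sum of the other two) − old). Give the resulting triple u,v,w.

start (-2,-3,-8) = (f(1,0),f(0,1),f(1,1))
replace slot 2: 2·((-2)+(-8)) − (-3) = -17 → (-2,-17,-8)
replace slot 3: 2·((-2)+(-17)) − (-8) = -30 → (-2,-17,-30)
replace slot 2: 2·((-2)+(-30)) − (-17) = -47 → (-2,-47,-30)
replace slot 1: 2·((-47)+(-30)) − (-2) = -152 → (-152,-47,-30)

-152,-47,-30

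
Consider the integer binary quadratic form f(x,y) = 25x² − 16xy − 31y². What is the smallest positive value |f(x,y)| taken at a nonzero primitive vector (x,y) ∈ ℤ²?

descent: ρ → (-31,16,25)  [lands on river]
river: ρ → (25,34,-22)
river: ρ → (-22,54,5)
river: ρ → (5,56,-11)
river: ρ → (-11,54,10)
river: ρ → (10,46,-31)
closes: descent 1, river 6
min |a| on river = 5

5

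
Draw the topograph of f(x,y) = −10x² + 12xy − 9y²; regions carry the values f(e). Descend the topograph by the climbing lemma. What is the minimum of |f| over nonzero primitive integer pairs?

translate: b→8 (≡-12 mod 20), so (10,-12,9)→(10,8,7)
flip: (10,8,7)→(7,-8,10)
translate: b→6 (≡-8 mod 14), so (7,-8,10)→(7,6,9)
reduced (well bottom): (7,6,9) with a≤c, −a<b≤a
well minimum |f| = |-7| = 7 (negative-definite)

7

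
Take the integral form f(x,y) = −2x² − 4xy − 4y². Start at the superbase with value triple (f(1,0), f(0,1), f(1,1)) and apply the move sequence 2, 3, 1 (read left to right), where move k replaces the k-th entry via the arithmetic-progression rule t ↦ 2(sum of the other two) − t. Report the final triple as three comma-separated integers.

start (-2,-4,-10) = (f(1,0),f(0,1),f(1,1))
replace slot 2: 2·((-2)+(-10)) − (-4) = -20 → (-2,-20,-10)
replace slot 3: 2·((-2)+(-20)) − (-10) = -34 → (-2,-20,-34)
replace slot 1: 2·((-20)+(-34)) − (-2) = -106 → (-106,-20,-34)

-106,-20,-34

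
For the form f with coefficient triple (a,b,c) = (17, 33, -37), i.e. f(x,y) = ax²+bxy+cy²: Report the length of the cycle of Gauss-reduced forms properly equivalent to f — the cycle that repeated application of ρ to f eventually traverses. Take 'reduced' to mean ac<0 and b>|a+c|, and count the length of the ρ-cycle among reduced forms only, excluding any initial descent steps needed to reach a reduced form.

D = 3605, ⌊√D⌋ = 60
river: ρ → (-37,41,13)
river: ρ → (13,37,-43)
river: ρ → (-43,49,7)
river: ρ → (7,49,-43)
river: ρ → (-43,37,13)
river: ρ → (13,41,-37)
river: ρ → (-37,33,17)
river: ρ → (17,35,-35)
river: ρ → (-35,35,17)
river: ρ → (17,33,-37)
ρ-cycle length = 10 (tail of 0 descent steps not counted)

10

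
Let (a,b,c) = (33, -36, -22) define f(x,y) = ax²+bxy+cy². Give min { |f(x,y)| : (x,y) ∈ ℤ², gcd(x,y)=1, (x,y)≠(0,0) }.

descent: ρ → (-22,36,33)  [lands on river]
river: ρ → (33,30,-25)
river: ρ → (-25,20,38)
river: ρ → (38,56,-7)
river: ρ → (-7,56,38)
river: ρ → (38,20,-25)
river: ρ → (-25,30,33)
river: ρ → (33,36,-22)
river: ρ → (-22,52,17)
river: ρ → (17,50,-25)
river: ρ → (-25,50,17)
river: ρ → (17,52,-22)
closes: descent 1, river 12
min |a| on river = 7

7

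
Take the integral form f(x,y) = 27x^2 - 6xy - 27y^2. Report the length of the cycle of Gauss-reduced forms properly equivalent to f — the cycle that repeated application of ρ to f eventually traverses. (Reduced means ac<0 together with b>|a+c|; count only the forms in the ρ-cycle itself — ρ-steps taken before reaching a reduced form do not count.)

D = 2952, ⌊√D⌋ = 54
descent: ρ → (-27,6,27)  [lands on river]
river: ρ → (27,48,-6)
river: ρ → (-6,48,27)
river: ρ → (27,6,-27)
river: ρ → (-27,48,6)
river: ρ → (6,48,-27)
ρ-cycle length = 6 (tail of 1 descent step not counted)

6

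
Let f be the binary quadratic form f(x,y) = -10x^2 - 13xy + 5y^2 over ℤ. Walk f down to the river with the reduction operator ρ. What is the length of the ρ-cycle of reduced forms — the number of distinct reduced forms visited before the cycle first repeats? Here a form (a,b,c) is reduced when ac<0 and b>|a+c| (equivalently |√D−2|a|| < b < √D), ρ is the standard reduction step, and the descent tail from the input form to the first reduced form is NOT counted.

D = 369, ⌊√D⌋ = 19
descent: ρ → (5,13,-10)  [lands on river]
river: ρ → (-10,7,8)
river: ρ → (8,9,-9)
river: ρ → (-9,9,8)
river: ρ → (8,7,-10)
river: ρ → (-10,13,5)
river: ρ → (5,17,-4)
river: ρ → (-4,15,9)
river: ρ → (9,3,-10)
river: ρ → (-10,17,2)
river: ρ → (2,19,-1)
river: ρ → (-1,19,2)
river: ρ → (2,17,-10)
river: ρ → (-10,3,9)
river: ρ → (9,15,-4)
river: ρ → (-4,17,5)
ρ-cycle length = 16 (tail of 1 descent step not counted)

16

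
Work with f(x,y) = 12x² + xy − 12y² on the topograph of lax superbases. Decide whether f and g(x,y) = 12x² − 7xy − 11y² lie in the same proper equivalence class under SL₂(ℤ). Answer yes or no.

D₁ = 577, D₂ = 577
river cycle of f (length 6): (-12, 23, 1), (1, 23, -12), (-12, 1, 12), (12, 23, -1), (-1, 23, 12), (12, 1, -12)
river cycle of g (length 10): (-11, 7, 12), (12, 17, -6), (-6, 19, 9), (9, 17, -8), (-8, 15, 11), (11, 7, -12), (-12, 17, 6), (6, 19, -9), (-9, 17, 8), (8, 15, -11)
cycles differ ⇒ inequivalent

no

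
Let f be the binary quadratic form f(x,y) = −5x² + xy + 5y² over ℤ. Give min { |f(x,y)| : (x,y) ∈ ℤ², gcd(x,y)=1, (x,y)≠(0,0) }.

river: ρ → (5,9,-1)
river: ρ → (-1,9,5)
river: ρ → (5,1,-5)
river: ρ → (-5,9,1)
river: ρ → (1,9,-5)
river: ρ → (-5,1,5)
closes: descent 0, river 6
min |a| on river = 1

1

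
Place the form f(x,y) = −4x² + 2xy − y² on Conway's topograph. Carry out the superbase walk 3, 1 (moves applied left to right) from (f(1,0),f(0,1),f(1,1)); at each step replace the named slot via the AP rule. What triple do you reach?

start (-4,-1,-3) = (f(1,0),f(0,1),f(1,1))
replace slot 3: 2·((-4)+(-1)) − (-3) = -7 → (-4,-1,-7)
replace slot 1: 2·((-1)+(-7)) − (-4) = -12 → (-12,-1,-7)

-12,-1,-7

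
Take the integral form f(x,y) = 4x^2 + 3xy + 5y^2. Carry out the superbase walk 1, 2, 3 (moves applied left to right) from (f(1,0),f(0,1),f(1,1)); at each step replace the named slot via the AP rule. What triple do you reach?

start (4,5,12) = (f(1,0),f(0,1),f(1,1))
replace slot 1: 2·(5+12) − 4 = 30 → (30,5,12)
replace slot 2: 2·(30+12) − 5 = 79 → (30,79,12)
replace slot 3: 2·(30+79) − 12 = 206 → (30,79,206)

30,79,206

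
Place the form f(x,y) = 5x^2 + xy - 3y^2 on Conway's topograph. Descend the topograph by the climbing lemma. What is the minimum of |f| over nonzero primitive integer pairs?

descent: ρ → (-3,5,3)  [lands on river]
river: ρ → (3,7,-1)
river: ρ → (-1,7,3)
river: ρ → (3,5,-3)
river: ρ → (-3,7,1)
river: ρ → (1,7,-3)
closes: descent 1, river 6
min |a| on river = 1

1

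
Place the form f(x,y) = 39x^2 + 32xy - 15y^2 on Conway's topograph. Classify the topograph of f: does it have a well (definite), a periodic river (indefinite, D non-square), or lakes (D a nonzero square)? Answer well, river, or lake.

D = b²−4ac = 32² − 4·39·(-15) = 3364
D = 58² is a perfect square ⇒ form factors over ℤ ⇒ lakes

lake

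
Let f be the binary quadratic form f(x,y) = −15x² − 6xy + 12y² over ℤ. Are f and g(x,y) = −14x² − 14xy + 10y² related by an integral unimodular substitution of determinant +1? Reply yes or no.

D₁ = 756, D₂ = 756
river cycle of f (length 6): (12, 6, -15), (-15, 24, 3), (3, 24, -15), (-15, 6, 12), (12, 18, -9), (-9, 18, 12)
river cycle of g (length 4): (10, 14, -14), (-14, 14, 10), (10, 26, -2), (-2, 26, 10)
cycles differ ⇒ inequivalent

no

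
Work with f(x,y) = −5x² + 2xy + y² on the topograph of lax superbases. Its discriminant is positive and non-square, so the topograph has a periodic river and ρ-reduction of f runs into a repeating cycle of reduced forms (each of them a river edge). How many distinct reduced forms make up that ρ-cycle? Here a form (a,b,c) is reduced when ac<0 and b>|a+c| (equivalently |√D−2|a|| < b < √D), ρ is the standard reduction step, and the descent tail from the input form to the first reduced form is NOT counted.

D = 24, ⌊√D⌋ = 4
descent: ρ → (1,4,-2)  [lands on river]
river: ρ → (-2,4,1)
ρ-cycle length = 2 (tail of 1 descent step not counted)

2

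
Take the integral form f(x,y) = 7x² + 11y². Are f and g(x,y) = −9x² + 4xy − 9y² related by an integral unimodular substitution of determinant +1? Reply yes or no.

D₁ = -308, D₂ = -308
f: reduced (well bottom): (7,0,11) with a≤c, −a<b≤a
g is negative-definite; reduce −g:
−g: flip: (9,-4,9)→(9,4,9)
−g: reduced (well bottom): (9,4,9) with a≤c, −a<b≤a
flip sign back: reduced form of g is (-9,-4,-9)
reduced forms (7, 0, 11) vs (-9, -4, -9) ⇒ inequivalent

no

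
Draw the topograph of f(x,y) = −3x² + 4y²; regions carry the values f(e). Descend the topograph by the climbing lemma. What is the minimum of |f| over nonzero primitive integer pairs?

descent: ρ → (4,0,-3)
descent: ρ → (-3,6,1)  [lands on river]
river: ρ → (1,6,-3)
closes: descent 2, river 2
min |a| on river = 1

1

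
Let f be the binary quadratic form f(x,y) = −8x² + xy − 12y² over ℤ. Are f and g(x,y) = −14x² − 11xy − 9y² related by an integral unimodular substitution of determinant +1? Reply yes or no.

D₁ = -383, D₂ = -383
f is negative-definite; reduce −f:
−f: reduced (well bottom): (8,-1,12) with a≤c, −a<b≤a
flip sign back: reduced form of f is (-8,1,-12)
g is negative-definite; reduce −g:
−g: flip: (14,11,9)→(9,-11,14)
−g: translate: b→7 (≡-11 mod 18), so (9,-11,14)→(9,7,12)
−g: reduced (well bottom): (9,7,12) with a≤c, −a<b≤a
flip sign back: reduced form of g is (-9,-7,-12)
reduced forms (-8, 1, -12) vs (-9, -7, -12) ⇒ inequivalent

no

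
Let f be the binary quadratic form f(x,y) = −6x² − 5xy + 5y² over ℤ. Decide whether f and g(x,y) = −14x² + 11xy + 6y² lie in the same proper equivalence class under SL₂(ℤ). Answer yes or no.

D₁ = 145, D₂ = 457
discriminants differ ⇒ not SL₂(ℤ)-equivalent

no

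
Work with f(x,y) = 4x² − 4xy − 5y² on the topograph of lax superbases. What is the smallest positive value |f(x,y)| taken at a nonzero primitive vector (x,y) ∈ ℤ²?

descent: ρ → (-5,4,4)  [lands on river]
river: ρ → (4,4,-5)
river: ρ → (-5,6,3)
river: ρ → (3,6,-5)
closes: descent 1, river 4
min |a| on river = 3

3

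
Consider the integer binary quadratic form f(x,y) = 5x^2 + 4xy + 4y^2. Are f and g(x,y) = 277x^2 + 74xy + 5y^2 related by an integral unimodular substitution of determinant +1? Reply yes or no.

D₁ = -64, D₂ = -64
f: flip: (5,4,4)→(4,-4,5)
f: translate: b→4 (≡-4 mod 8), so (4,-4,5)→(4,4,5)
f: reduced (well bottom): (4,4,5) with a≤c, −a<b≤a
g: flip: (277,74,5)→(5,-74,277)
g: translate: b→-4 (≡-74 mod 10), so (5,-74,277)→(5,-4,4)
g: flip: (5,-4,4)→(4,4,5)
g: reduced (well bottom): (4,4,5) with a≤c, −a<b≤a
reduced forms (4, 4, 5) vs (4, 4, 5) ⇒ equivalent

yes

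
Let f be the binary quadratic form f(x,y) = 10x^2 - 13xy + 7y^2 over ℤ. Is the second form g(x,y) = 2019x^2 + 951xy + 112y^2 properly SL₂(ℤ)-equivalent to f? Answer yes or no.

D₁ = -111, D₂ = -111
f: translate: b→7 (≡-13 mod 20), so (10,-13,7)→(10,7,4)
f: flip: (10,7,4)→(4,-7,10)
f: translate: b→1 (≡-7 mod 8), so (4,-7,10)→(4,1,7)
f: reduced (well bottom): (4,1,7) with a≤c, −a<b≤a
g: flip: (2019,951,112)→(112,-951,2019)
g: translate: b→-55 (≡-951 mod 224), so (112,-951,2019)→(112,-55,7)
g: flip: (112,-55,7)→(7,55,112)
g: translate: b→-1 (≡55 mod 14), so (7,55,112)→(7,-1,4)
g: flip: (7,-1,4)→(4,1,7)
g: reduced (well bottom): (4,1,7) with a≤c, −a<b≤a
reduced forms (4, 1, 7) vs (4, 1, 7) ⇒ equivalent

yes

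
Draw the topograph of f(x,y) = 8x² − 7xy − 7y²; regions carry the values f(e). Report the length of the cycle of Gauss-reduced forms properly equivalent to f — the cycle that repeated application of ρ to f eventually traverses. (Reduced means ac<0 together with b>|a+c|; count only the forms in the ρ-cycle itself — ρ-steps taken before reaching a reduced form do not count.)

D = 273, ⌊√D⌋ = 16
descent: ρ → (-7,7,8)  [lands on river]
river: ρ → (8,9,-6)
river: ρ → (-6,15,2)
river: ρ → (2,13,-13)
river: ρ → (-13,13,2)
river: ρ → (2,15,-6)
river: ρ → (-6,9,8)
river: ρ → (8,7,-7)
ρ-cycle length = 8 (tail of 1 descent step not counted)

8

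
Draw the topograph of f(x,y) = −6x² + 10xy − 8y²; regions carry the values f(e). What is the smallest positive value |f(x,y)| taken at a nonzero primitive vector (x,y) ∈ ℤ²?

translate: b→2 (≡-10 mod 12), so (6,-10,8)→(6,2,4)
flip: (6,2,4)→(4,-2,6)
reduced (well bottom): (4,-2,6) with a≤c, −a<b≤a
well minimum |f| = |-4| = 4 (negative-definite)

4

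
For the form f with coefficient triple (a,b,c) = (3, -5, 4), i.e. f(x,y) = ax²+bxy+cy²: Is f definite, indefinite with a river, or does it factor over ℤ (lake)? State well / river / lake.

D = b²−4ac = (-5)² − 4·3·4 = -23
D < 0 ⇒ definite ⇒ every region one sign ⇒ single well

well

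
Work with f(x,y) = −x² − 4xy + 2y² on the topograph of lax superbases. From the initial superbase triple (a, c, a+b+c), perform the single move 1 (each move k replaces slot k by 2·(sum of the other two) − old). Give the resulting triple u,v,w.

start (-1,2,-3) = (f(1,0),f(0,1),f(1,1))
replace slot 1: 2·(2+(-3)) − (-1) = -1 → (-1,2,-3)

-1,2,-3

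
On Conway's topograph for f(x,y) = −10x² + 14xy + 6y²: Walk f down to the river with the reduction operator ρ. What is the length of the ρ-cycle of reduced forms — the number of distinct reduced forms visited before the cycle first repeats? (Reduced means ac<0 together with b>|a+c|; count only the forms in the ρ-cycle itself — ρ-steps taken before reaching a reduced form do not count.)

D = 436, ⌊√D⌋ = 20
river: ρ → (6,10,-14)
river: ρ → (-14,18,2)
river: ρ → (2,18,-14)
river: ρ → (-14,10,6)
river: ρ → (6,14,-10)
river: ρ → (-10,6,10)
river: ρ → (10,14,-6)
river: ρ → (-6,10,14)
river: ρ → (14,18,-2)
river: ρ → (-2,18,14)
river: ρ → (14,10,-6)
river: ρ → (-6,14,10)
river: ρ → (10,6,-10)
river: ρ → (-10,14,6)
ρ-cycle length = 14 (tail of 0 descent steps not counted)

14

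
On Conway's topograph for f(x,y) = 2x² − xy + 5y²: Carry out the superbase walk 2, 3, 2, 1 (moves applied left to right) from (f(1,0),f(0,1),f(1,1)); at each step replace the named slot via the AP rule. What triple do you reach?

start (2,5,6) = (f(1,0),f(0,1),f(1,1))
replace slot 2: 2·(2+6) − 5 = 11 → (2,11,6)
replace slot 3: 2·(2+11) − 6 = 20 → (2,11,20)
replace slot 2: 2·(2+20) − 11 = 33 → (2,33,20)
replace slot 1: 2·(33+20) − 2 = 104 → (104,33,20)

104,33,20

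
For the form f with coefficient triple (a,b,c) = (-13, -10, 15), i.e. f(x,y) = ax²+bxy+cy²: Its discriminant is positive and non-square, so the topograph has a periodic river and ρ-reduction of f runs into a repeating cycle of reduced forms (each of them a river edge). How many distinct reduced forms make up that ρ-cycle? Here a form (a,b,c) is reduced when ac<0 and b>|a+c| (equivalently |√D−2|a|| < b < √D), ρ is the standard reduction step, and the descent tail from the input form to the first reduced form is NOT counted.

D = 880, ⌊√D⌋ = 29
descent: ρ → (15,10,-13)  [lands on river]
river: ρ → (-13,16,12)
river: ρ → (12,8,-17)
river: ρ → (-17,26,3)
river: ρ → (3,28,-8)
river: ρ → (-8,20,15)
ρ-cycle length = 6 (tail of 1 descent step not counted)

6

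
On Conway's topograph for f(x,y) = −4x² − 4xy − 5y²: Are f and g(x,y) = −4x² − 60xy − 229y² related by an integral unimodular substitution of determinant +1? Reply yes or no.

D₁ = -64, D₂ = -64
f is negative-definite; reduce −f:
−f: reduced (well bottom): (4,4,5) with a≤c, −a<b≤a
flip sign back: reduced form of f is (-4,-4,-5)
g is negative-definite; reduce −g:
−g: translate: b→4 (≡60 mod 8), so (4,60,229)→(4,4,5)
−g: reduced (well bottom): (4,4,5) with a≤c, −a<b≤a
flip sign back: reduced form of g is (-4,-4,-5)
reduced forms (-4, -4, -5) vs (-4, -4, -5) ⇒ equivalent

yes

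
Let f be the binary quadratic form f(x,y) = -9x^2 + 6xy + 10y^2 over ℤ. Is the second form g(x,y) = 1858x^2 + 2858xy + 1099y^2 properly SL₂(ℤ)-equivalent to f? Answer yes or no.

D₁ = 396, D₂ = 396
river cycle of f (length 4): (10, 14, -5), (-5, 16, 7), (7, 12, -9), (-9, 6, 10)
river cycle of g (length 4): (10, 14, -5), (-5, 16, 7), (7, 12, -9), (-9, 6, 10)
cycles coincide ⇒ equivalent

yes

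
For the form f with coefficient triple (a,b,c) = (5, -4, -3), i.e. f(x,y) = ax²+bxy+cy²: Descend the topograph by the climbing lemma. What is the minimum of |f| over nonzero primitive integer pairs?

descent: ρ → (-3,4,5)  [lands on river]
river: ρ → (5,6,-2)
river: ρ → (-2,6,5)
river: ρ → (5,4,-3)
river: ρ → (-3,8,1)
river: ρ → (1,8,-3)
closes: descent 1, river 6
min |a| on river = 1

1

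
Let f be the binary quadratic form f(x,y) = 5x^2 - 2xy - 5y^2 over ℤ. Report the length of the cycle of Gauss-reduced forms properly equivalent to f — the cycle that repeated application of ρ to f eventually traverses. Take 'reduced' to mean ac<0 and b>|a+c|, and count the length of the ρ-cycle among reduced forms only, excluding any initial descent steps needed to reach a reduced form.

D = 104, ⌊√D⌋ = 10
descent: ρ → (-5,2,5)  [lands on river]
river: ρ → (5,8,-2)
river: ρ → (-2,8,5)
river: ρ → (5,2,-5)
river: ρ → (-5,8,2)
river: ρ → (2,8,-5)
ρ-cycle length = 6 (tail of 1 descent step not counted)

6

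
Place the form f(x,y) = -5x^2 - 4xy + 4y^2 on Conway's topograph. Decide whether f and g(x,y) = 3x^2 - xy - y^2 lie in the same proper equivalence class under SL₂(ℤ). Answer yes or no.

D₁ = 96, D₂ = 13
discriminants differ ⇒ not SL₂(ℤ)-equivalent

no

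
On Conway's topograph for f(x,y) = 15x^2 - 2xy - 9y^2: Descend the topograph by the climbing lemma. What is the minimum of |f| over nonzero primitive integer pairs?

descent: ρ → (-9,20,4)  [lands on river]
river: ρ → (4,20,-9)
river: ρ → (-9,16,8)
river: ρ → (8,16,-9)
closes: descent 1, river 4
min |a| on river = 4

4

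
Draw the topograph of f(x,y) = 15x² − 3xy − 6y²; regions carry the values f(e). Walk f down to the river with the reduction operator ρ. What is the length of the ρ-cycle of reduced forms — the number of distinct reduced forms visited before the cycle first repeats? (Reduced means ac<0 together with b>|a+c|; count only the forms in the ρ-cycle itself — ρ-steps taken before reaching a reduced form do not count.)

D = 369, ⌊√D⌋ = 19
descent: ρ → (-6,15,6)  [lands on river]
river: ρ → (6,9,-12)
river: ρ → (-12,15,3)
river: ρ → (3,15,-12)
river: ρ → (-12,9,6)
river: ρ → (6,15,-6)
river: ρ → (-6,9,12)
river: ρ → (12,15,-3)
river: ρ → (-3,15,12)
river: ρ → (12,9,-6)
ρ-cycle length = 10 (tail of 1 descent step not counted)

10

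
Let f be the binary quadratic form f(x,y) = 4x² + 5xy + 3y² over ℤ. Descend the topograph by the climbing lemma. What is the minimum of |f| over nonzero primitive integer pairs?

translate: b→-3 (≡5 mod 8), so (4,5,3)→(4,-3,2)
flip: (4,-3,2)→(2,3,4)
translate: b→-1 (≡3 mod 4), so (2,3,4)→(2,-1,3)
reduced (well bottom): (2,-1,3) with a≤c, −a<b≤a
well minimum = a = 2

2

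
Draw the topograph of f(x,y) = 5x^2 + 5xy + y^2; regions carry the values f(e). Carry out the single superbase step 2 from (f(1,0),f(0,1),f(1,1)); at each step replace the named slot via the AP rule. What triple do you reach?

start (5,1,11) = (f(1,0),f(0,1),f(1,1))
replace slot 2: 2·(5+11) − 1 = 31 → (5,31,11)

5,31,11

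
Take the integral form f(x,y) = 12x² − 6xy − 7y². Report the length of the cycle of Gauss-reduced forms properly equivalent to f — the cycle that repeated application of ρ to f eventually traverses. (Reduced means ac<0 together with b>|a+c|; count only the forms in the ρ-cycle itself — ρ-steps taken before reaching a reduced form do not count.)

D = 372, ⌊√D⌋ = 19
descent: ρ → (-7,6,12)  [lands on river]
river: ρ → (12,18,-1)
river: ρ → (-1,18,12)
river: ρ → (12,6,-7)
river: ρ → (-7,8,11)
river: ρ → (11,14,-4)
river: ρ → (-4,18,3)
river: ρ → (3,18,-4)
river: ρ → (-4,14,11)
river: ρ → (11,8,-7)
ρ-cycle length = 10 (tail of 1 descent step not counted)

10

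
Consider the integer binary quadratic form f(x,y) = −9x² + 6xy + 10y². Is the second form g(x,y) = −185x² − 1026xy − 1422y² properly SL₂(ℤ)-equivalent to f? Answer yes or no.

D₁ = 396, D₂ = 396
river cycle of f (length 4): (10, 14, -5), (-5, 16, 7), (7, 12, -9), (-9, 6, 10)
river cycle of g (length 4): (-9, 6, 10), (10, 14, -5), (-5, 16, 7), (7, 12, -9)
cycles coincide ⇒ equivalent

yes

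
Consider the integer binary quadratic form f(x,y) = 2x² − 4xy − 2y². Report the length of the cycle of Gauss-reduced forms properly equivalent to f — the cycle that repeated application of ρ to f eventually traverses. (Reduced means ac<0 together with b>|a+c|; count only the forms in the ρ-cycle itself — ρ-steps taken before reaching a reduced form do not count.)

D = 32, ⌊√D⌋ = 5
descent: ρ → (-2,4,2)  [lands on river]
river: ρ → (2,4,-2)
ρ-cycle length = 2 (tail of 1 descent step not counted)

2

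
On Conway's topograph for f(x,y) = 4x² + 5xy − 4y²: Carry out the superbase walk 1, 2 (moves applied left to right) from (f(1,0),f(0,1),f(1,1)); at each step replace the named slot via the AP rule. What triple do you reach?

start (4,-4,5) = (f(1,0),f(0,1),f(1,1))
replace slot 1: 2·((-4)+5) − 4 = -2 → (-2,-4,5)
replace slot 2: 2·((-2)+5) − (-4) = 10 → (-2,10,5)

-2,10,5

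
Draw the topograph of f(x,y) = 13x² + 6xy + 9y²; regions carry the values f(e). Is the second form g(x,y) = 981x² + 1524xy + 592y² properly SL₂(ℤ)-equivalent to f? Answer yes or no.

D₁ = -432, D₂ = -432
f: flip: (13,6,9)→(9,-6,13)
f: reduced (well bottom): (9,-6,13) with a≤c, −a<b≤a
g: translate: b→-438 (≡1524 mod 1962), so (981,1524,592)→(981,-438,49)
g: flip: (981,-438,49)→(49,438,981)
g: translate: b→46 (≡438 mod 98), so (49,438,981)→(49,46,13)
g: flip: (49,46,13)→(13,-46,49)
g: translate: b→6 (≡-46 mod 26), so (13,-46,49)→(13,6,9)
g: flip: (13,6,9)→(9,-6,13)
g: reduced (well bottom): (9,-6,13) with a≤c, −a<b≤a
reduced forms (9, -6, 13) vs (9, -6, 13) ⇒ equivalent

yes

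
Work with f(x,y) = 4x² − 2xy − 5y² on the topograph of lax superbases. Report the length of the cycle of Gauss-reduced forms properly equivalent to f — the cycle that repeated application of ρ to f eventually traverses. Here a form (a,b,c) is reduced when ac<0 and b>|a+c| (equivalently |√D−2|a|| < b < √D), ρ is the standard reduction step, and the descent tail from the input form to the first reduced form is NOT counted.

D = 84, ⌊√D⌋ = 9
descent: ρ → (-5,2,4)  [lands on river]
river: ρ → (4,6,-3)
river: ρ → (-3,6,4)
river: ρ → (4,2,-5)
river: ρ → (-5,8,1)
river: ρ → (1,8,-5)
ρ-cycle length = 6 (tail of 1 descent step not counted)

6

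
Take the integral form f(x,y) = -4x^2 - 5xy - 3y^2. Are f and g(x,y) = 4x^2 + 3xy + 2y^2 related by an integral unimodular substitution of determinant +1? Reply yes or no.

D₁ = -23, D₂ = -23
f is negative-definite; reduce −f:
−f: translate: b→-3 (≡5 mod 8), so (4,5,3)→(4,-3,2)
−f: flip: (4,-3,2)→(2,3,4)
−f: translate: b→-1 (≡3 mod 4), so (2,3,4)→(2,-1,3)
−f: reduced (well bottom): (2,-1,3) with a≤c, −a<b≤a
flip sign back: reduced form of f is (-2,1,-3)
g: flip: (4,3,2)→(2,-3,4)
g: translate: b→1 (≡-3 mod 4), so (2,-3,4)→(2,1,3)
g: reduced (well bottom): (2,1,3) with a≤c, −a<b≤a
reduced forms (-2, 1, -3) vs (2, 1, 3) ⇒ inequivalent

no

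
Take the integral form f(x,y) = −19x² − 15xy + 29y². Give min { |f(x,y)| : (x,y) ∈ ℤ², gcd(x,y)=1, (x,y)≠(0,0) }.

descent: ρ → (29,15,-19)  [lands on river]
river: ρ → (-19,23,25)
river: ρ → (25,27,-17)
river: ρ → (-17,41,11)
river: ρ → (11,47,-5)
river: ρ → (-5,43,29)
closes: descent 1, river 6
min |a| on river = 5

5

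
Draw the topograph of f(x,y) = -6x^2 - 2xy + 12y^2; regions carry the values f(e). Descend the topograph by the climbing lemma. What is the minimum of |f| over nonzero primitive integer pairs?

descent: ρ → (12,2,-6)
descent: ρ → (-6,10,8)  [lands on river]
river: ρ → (8,6,-8)
river: ρ → (-8,10,6)
river: ρ → (6,14,-4)
river: ρ → (-4,10,12)
river: ρ → (12,14,-2)
river: ρ → (-2,14,12)
river: ρ → (12,10,-4)
river: ρ → (-4,14,6)
river: ρ → (6,10,-8)
river: ρ → (-8,6,8)
river: ρ → (8,10,-6)
river: ρ → (-6,14,4)
river: ρ → (4,10,-12)
river: ρ → (-12,14,2)
river: ρ → (2,14,-12)
river: ρ → (-12,10,4)
river: ρ → (4,14,-6)
closes: descent 2, river 18
min |a| on river = 2

2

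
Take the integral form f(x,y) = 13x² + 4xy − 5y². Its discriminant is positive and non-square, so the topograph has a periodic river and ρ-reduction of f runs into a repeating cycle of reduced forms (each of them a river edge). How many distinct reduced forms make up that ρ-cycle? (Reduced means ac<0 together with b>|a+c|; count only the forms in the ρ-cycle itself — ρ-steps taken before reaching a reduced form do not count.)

D = 276, ⌊√D⌋ = 16
descent: ρ → (-5,16,1)  [lands on river]
river: ρ → (1,16,-5)
river: ρ → (-5,14,4)
river: ρ → (4,10,-11)
river: ρ → (-11,12,3)
river: ρ → (3,12,-11)
river: ρ → (-11,10,4)
river: ρ → (4,14,-5)
ρ-cycle length = 8 (tail of 1 descent step not counted)

8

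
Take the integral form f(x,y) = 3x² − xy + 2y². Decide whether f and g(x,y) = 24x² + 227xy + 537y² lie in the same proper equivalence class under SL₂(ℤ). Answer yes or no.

D₁ = -23, D₂ = -23
f: flip: (3,-1,2)→(2,1,3)
f: reduced (well bottom): (2,1,3) with a≤c, −a<b≤a
g: translate: b→-13 (≡227 mod 48), so (24,227,537)→(24,-13,2)
g: flip: (24,-13,2)→(2,13,24)
g: translate: b→1 (≡13 mod 4), so (2,13,24)→(2,1,3)
g: reduced (well bottom): (2,1,3) with a≤c, −a<b≤a
reduced forms (2, 1, 3) vs (2, 1, 3) ⇒ equivalent

yes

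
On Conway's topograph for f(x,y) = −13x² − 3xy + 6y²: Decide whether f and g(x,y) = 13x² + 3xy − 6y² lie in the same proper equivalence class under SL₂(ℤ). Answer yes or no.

D₁ = 321, D₂ = 321
river cycle of f (length 6): (6, 15, -4), (-4, 17, 2), (2, 15, -12), (-12, 9, 5), (5, 11, -10), (-10, 9, 6)
river cycle of g (length 6): (-6, 9, 10), (10, 11, -5), (-5, 9, 12), (12, 15, -2), (-2, 17, 4), (4, 15, -6)
cycles differ ⇒ inequivalent

no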